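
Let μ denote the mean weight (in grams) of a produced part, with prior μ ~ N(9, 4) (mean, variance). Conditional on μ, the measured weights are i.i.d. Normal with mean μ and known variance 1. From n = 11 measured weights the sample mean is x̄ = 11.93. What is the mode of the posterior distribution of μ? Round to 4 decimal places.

n = 11, x̄ = 11.93.
For a Normal prior and Normal likelihood with known variance, the posterior is Normal; its mode equals its mean, the precision-weighted average.
Prior precision 1/σ₀² = 1/4 = 0.25; data precision n/σ² = 11/1 = 11.
μ̂ = (0.25·9 + 11·11.93) / (0.25 + 11) = 133.48/11.25 = 13348/1125 ≈ 11.8649.

μ̂_MAP = 11.8649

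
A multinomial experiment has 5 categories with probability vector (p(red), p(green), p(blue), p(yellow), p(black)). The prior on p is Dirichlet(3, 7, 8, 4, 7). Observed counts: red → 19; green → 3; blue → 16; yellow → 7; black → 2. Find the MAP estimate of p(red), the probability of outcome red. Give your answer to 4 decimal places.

The posterior is Dirichlet(αᵢ + nᵢ) = Dirichlet(22, 10, 24, 11, 9).
For a Dirichlet(a₁,…,a_K) with all aᵢ > 1, the mode has j-th component (aⱼ − 1)/(Σaᵢ − K).
Here Σaᵢ = 76 and K = 5, so p(red) = (22 − 1)/(76 − 5) = 21/71 ≈ 0.2958.

MAP estimate of p(red) = 0.2958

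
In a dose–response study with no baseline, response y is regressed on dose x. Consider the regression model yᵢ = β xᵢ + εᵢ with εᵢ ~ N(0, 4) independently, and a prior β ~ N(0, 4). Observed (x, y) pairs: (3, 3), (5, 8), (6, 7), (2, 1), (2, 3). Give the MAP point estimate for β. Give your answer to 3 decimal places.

log p(β | y) = −Σ(yᵢ − βxᵢ)²/(2·4) − β²/(2·4) + const.
Setting the derivative to zero: Σxᵢ(yᵢ − βxᵢ)/4 − β/4 = 0, so β = Σxᵢyᵢ / (Σxᵢ² + σ²/τ²).
Σxᵢyᵢ = 3·3 + 5·8 + 6·7 + 2·1 + 2·3 = 99; Σxᵢ² = 78; σ²/τ² = 1.
β̂_MAP = 99 / (78 + 1) = 99/79 ≈ 1.253.

β̂_MAP = 1.253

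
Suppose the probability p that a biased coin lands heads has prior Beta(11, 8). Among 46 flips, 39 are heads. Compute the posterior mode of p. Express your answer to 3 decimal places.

Prior: Beta(11, 8).
Data: 39 successes in 46 trials. The binomial likelihood contributes p^39(1−p)^7, so the posterior is Beta(11+39, 8+7) = Beta(50, 15).
For Beta(a, b) with a, b > 1 the mode is (a−1)/(a+b−2) = 49/63 ≈ 0.778.

p̂_MAP = 0.778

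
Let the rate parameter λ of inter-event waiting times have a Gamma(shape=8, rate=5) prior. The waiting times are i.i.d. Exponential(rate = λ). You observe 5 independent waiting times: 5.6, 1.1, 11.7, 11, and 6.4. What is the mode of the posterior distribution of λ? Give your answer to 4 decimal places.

The Exponential(rate=λ) likelihood is ∝ λ^n e^(−λΣtᵢ). Here n = 5 and Σtᵢ = 5.6 + 1.1 + 11.7 + 11 + 6.4 = 35.8.
Posterior ∝ λ^7e^(−5λ) · λ^5e^(−35.8λ) = λ^12e^(−40.8λ), i.e. Gamma(13, 40.8).
Mode = (a−1)/b = 12/40.8 ≈ 0.2941.

λ̂_MAP = 0.2941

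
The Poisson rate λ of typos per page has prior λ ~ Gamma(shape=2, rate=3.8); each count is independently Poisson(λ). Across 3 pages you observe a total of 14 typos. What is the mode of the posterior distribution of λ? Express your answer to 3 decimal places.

Σxᵢ = 14, n = 3.
Posterior ∝ λe^(−3.8λ) · λ^14e^(−3λ) = λ^15e^(−6.8λ), i.e. Gamma(shape=16, rate=6.8).
The mode of a Gamma(a, b) with a ≥ 1 (shape–rate) is (a−1)/b = 15/6.8 ≈ 2.206.

λ̂_MAP = 2.206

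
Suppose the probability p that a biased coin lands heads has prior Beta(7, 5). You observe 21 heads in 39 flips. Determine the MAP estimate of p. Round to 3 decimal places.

Prior: Beta(7, 5).
Data: 21 successes in 39 trials. The binomial likelihood contributes p^21(1−p)^18, so the posterior is Beta(7+21, 5+18) = Beta(28, 23).
For Beta(a, b) with a, b > 1 the mode is (a−1)/(a+b−2) = 27/49 ≈ 0.551.

p̂_MAP = 0.551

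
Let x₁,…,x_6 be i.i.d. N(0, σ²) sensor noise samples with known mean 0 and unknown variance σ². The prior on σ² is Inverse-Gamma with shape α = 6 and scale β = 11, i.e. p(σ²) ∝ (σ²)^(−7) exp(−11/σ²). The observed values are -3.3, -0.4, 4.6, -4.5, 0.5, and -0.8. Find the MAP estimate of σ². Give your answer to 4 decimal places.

Sum of squared deviations about the known mean: SS = (-3.3−0)² + (-0.4−0)² + (4.6−0)² + (-4.5−0)² + (0.5−0)² + (-0.8−0)² = 53.35.
The Normal likelihood contributes (σ²)^(−n/2) exp(−SS/(2σ²)), so the posterior is Inverse-Gamma(α + n/2, β + SS/2) = Inverse-Gamma(9, 37.675).
The mode of Inverse-Gamma(a, b) is b/(a+1) = 37.675/10 ≈ 3.7675.

σ̂²_MAP = 3.7675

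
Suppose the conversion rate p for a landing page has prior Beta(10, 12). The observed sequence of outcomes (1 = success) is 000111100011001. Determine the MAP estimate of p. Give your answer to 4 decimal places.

Prior: Beta(10, 12).
Data: 7 successes in 15 trials (from the sequence). The binomial likelihood contributes p^7(1−p)^8, so the posterior is Beta(10+7, 12+8) = Beta(17, 20).
For Beta(a, b) with a, b > 1 the mode is (a−1)/(a+b−2) = 16/35 ≈ 0.4571.

p̂_MAP = 0.4571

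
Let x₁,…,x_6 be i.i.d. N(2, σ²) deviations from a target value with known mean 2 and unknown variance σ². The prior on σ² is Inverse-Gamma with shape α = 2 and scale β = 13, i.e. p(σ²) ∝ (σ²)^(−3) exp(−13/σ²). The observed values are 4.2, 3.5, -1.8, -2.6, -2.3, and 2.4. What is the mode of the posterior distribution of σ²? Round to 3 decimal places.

Sum of squared deviations about the known mean: SS = (4.2−2)² + (3.5−2)² + (-1.8−2)² + (-2.6−2)² + (-2.3−2)² + (2.4−2)² = 61.34.
The Normal likelihood contributes (σ²)^(−n/2) exp(−SS/(2σ²)), so the posterior is Inverse-Gamma(α + n/2, β + SS/2) = Inverse-Gamma(5, 43.67).
The mode of Inverse-Gamma(a, b) is b/(a+1) = 43.67/6 ≈ 7.278.

σ̂²_MAP = 7.278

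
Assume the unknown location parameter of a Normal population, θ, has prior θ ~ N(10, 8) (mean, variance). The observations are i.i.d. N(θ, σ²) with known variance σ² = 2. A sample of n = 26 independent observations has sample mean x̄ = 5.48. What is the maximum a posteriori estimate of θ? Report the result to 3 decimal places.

n = 26, x̄ = 5.48.
For a Normal prior and Normal likelihood with known variance, the posterior is Normal; its mode equals its mean, the precision-weighted average.
Prior precision 1/σ₀² = 1/8 = 0.125; data precision n/σ² = 26/2 = 13.
θ̂ = (0.125·10 + 13·5.48) / (0.125 + 13) = 72.49/13.125 = 14498/2625 ≈ 5.523.

θ̂_MAP = 5.523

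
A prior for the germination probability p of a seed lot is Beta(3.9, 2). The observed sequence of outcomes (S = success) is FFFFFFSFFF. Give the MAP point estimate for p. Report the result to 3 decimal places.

p̂_MAP = 0.281

Prior: Beta(3.9, 2).
Data: 1 success in 10 trials (from the sequence). The binomial likelihood contributes p(1−p)^9, so the posterior is Beta(3.9+1, 2+9) = Beta(4.9, 11).
For Beta(a, b) with a, b > 1 the mode is (a−1)/(a+b−2) = 3.9/13.9 ≈ 0.281.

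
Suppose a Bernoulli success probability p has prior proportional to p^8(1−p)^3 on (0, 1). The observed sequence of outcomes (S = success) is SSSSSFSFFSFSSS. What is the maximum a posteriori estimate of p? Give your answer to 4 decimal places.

The prior density ∝ p^8(1−p)^3 is the kernel of Beta(9, 4).
Data: 10 successes in 14 trials (from the sequence). The binomial likelihood contributes p^10(1−p)^4, so the posterior is Beta(9+10, 4+4) = Beta(19, 8).
For Beta(a, b) with a, b > 1 the mode is (a−1)/(a+b−2) = 18/25 ≈ 0.7200.

p̂_MAP = 0.7200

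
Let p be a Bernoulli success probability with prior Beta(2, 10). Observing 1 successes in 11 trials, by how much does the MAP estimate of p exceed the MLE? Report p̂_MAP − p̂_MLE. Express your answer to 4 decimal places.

MAP − MLE = 0.0043

Posterior is Beta(3, 20); MAP = (3−1)/(23−2) = 2/21 ≈ 0.09524.
MLE ignores the prior: p̂_MLE = k/n = 1/11 ≈ 0.09091.
Difference = 2/21 − 1/11 = 1/231 ≈ 0.0043.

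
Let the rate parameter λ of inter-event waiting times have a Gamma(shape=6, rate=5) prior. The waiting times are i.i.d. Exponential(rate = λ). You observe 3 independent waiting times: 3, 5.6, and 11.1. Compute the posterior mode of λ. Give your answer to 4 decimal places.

λ̂_MAP = 0.3239

The Exponential(rate=λ) likelihood is ∝ λ^n e^(−λΣtᵢ). Here n = 3 and Σtᵢ = 3 + 5.6 + 11.1 = 19.7.
Posterior ∝ λ^5e^(−5λ) · λ^3e^(−19.7λ) = λ^8e^(−24.7λ), i.e. Gamma(9, 24.7).
Mode = (a−1)/b = 8/24.7 ≈ 0.3239.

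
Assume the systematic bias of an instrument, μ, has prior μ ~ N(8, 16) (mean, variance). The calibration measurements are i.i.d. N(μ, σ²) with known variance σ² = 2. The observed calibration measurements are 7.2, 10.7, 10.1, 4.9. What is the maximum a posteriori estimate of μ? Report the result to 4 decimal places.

μ̂_MAP = 8.2182

n = 4; x̄ = (7.2 + 10.7 + 10.1 + 4.9)/4 = 32.9/4 = 8.225.
For a Normal prior and Normal likelihood with known variance, the posterior is Normal; its mode equals its mean, the precision-weighted average.
Prior precision 1/σ₀² = 1/16 = 0.0625; data precision n/σ² = 4/2 = 2.
μ̂ = (0.0625·8 + 2·8.225) / (0.0625 + 2) = 16.95/2.0625 = 452/55 ≈ 8.2182.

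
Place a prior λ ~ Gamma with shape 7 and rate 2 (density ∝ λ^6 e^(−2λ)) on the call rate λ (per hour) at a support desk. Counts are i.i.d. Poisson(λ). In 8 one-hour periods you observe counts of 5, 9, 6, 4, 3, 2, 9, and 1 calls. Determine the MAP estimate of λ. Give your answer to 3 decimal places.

Σxᵢ = 5+9+6+4+3+2+9+1 = 39, with n = 8.
Posterior ∝ λ^6e^(−2λ) · λ^39e^(−8λ) = λ^45e^(−10λ), i.e. Gamma(shape=46, rate=10).
The mode of a Gamma(a, b) with a ≥ 1 (shape–rate) is (a−1)/b = 45/10 ≈ 4.500.

λ̂_MAP = 4.500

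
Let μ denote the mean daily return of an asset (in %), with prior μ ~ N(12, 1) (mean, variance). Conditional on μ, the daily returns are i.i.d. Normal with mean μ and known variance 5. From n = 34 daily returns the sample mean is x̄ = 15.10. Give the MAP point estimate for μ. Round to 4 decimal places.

μ̂_MAP = 14.7026

n = 34, x̄ = 15.10.
For a Normal prior and Normal likelihood with known variance, the posterior is Normal; its mode equals its mean, the precision-weighted average.
Prior precision 1/σ₀² = 1/1 = 1; data precision n/σ² = 34/5 = 6.8.
μ̂ = (1·12 + 6.8·15.1) / (1 + 6.8) = 114.68/7.8 = 2867/195 ≈ 14.7026.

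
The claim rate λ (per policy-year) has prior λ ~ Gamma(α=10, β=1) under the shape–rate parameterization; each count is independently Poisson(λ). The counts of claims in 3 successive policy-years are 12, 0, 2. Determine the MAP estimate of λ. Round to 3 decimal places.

λ̂_MAP = 5.750

Σxᵢ = 12+0+2 = 14, with n = 3.
Posterior ∝ λ^9e^(−1λ) · λ^14e^(−3λ) = λ^23e^(−4λ), i.e. Gamma(shape=24, rate=4).
The mode of a Gamma(a, b) with a ≥ 1 (shape–rate) is (a−1)/b = 23/4 ≈ 5.750.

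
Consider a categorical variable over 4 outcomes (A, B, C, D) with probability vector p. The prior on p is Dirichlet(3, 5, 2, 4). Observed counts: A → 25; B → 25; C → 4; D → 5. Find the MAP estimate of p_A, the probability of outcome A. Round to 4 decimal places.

The posterior is Dirichlet(αᵢ + nᵢ) = Dirichlet(28, 30, 6, 9).
For a Dirichlet(a₁,…,a_K) with all aᵢ > 1, the mode has j-th component (aⱼ − 1)/(Σaᵢ − K).
Here Σaᵢ = 73 and K = 4, so p_A = (28 − 1)/(73 − 4) = 27/69 ≈ 0.3913.

MAP estimate of p_A = 0.3913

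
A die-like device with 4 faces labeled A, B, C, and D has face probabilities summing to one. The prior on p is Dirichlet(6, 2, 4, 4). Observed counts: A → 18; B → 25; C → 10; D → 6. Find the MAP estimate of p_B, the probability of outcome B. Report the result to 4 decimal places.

MAP estimate of p_B = 0.3662

The posterior is Dirichlet(αᵢ + nᵢ) = Dirichlet(24, 27, 14, 10).
For a Dirichlet(a₁,…,a_K) with all aᵢ > 1, the mode has j-th component (aⱼ − 1)/(Σaᵢ − K).
Here Σaᵢ = 75 and K = 4, so p_B = (27 − 1)/(75 − 4) = 26/71 ≈ 0.3662.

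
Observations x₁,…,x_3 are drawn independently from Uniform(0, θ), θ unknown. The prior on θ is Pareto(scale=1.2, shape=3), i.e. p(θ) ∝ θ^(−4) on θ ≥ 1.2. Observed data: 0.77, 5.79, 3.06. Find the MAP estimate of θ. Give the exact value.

The Uniform(0, θ) likelihood is θ^(−n) for θ ≥ max(xᵢ), zero otherwise. Here max(xᵢ) = 5.79.
Posterior ∝ θ^(−4) · θ^(−3) = θ^(−7) on θ ≥ max(1.2, 5.79) = 5.79.
This density is strictly decreasing in θ, so the posterior mode lies at the lower boundary of the support.

θ̂_MAP = 5.79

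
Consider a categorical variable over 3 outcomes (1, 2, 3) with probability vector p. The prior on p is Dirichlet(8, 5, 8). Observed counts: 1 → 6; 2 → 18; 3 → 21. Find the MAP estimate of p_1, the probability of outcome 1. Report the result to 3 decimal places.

The posterior is Dirichlet(αᵢ + nᵢ) = Dirichlet(14, 23, 29).
For a Dirichlet(a₁,…,a_K) with all aᵢ > 1, the mode has j-th component (aⱼ − 1)/(Σaᵢ − K).
Here Σaᵢ = 66 and K = 3, so p_1 = (14 − 1)/(66 − 3) = 13/63 ≈ 0.206.

MAP estimate: 0.206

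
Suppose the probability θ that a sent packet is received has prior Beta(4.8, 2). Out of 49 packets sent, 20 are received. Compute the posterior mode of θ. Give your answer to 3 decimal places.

θ̂_MAP = 0.442

Prior: Beta(4.8, 2).
Data: 20 successes in 49 trials. The binomial likelihood contributes θ^20(1−θ)^29, so the posterior is Beta(4.8+20, 2+29) = Beta(24.8, 31).
For Beta(a, b) with a, b > 1 the mode is (a−1)/(a+b−2) = 23.8/53.8 ≈ 0.442.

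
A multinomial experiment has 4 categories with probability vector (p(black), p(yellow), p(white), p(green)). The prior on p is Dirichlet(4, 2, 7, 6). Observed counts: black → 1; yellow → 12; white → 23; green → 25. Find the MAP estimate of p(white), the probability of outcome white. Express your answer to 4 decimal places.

The posterior is Dirichlet(αᵢ + nᵢ) = Dirichlet(5, 14, 30, 31).
For a Dirichlet(a₁,…,a_K) with all aᵢ > 1, the mode has j-th component (aⱼ − 1)/(Σaᵢ − K).
Here Σaᵢ = 80 and K = 4, so p(white) = (30 − 1)/(80 − 4) = 29/76 ≈ 0.3816.

MAP estimate of p(white) = 0.3816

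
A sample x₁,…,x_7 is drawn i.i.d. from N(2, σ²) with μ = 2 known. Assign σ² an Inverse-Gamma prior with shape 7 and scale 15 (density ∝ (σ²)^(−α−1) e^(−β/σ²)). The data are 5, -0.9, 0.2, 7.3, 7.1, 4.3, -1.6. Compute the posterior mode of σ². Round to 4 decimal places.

σ̂²_MAP = 5.3478

Sum of squared deviations about the known mean: SS = (5−2)² + (-0.9−2)² + (0.2−2)² + (7.3−2)² + (7.1−2)² + (4.3−2)² + (-1.6−2)² = 93.
The Normal likelihood contributes (σ²)^(−n/2) exp(−SS/(2σ²)), so the posterior is Inverse-Gamma(α + n/2, β + SS/2) = Inverse-Gamma(10.5, 61.5).
The mode of Inverse-Gamma(a, b) is b/(a+1) = 61.5/11.5 ≈ 5.3478.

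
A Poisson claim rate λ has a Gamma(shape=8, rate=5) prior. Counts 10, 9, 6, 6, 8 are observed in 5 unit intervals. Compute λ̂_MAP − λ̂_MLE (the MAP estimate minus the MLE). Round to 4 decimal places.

Σxᵢ = 39. Posterior is Gamma(47, 10); MAP = (47−1)/10 = 46/10 ≈ 4.60000.
MLE = x̄ = 39/5 ≈ 7.80000.
Difference = 46/10 − 39/5 = -16/5 ≈ -3.2000.

MAP − MLE = -3.2000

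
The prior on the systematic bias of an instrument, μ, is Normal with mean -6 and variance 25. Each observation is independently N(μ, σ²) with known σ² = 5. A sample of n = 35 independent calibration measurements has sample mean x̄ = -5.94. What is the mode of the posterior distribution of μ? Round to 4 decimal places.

μ̂_MAP = -5.9403

n = 35, x̄ = -5.94.
For a Normal prior and Normal likelihood with known variance, the posterior is Normal; its mode equals its mean, the precision-weighted average.
Prior precision 1/σ₀² = 1/25 = 0.04; data precision n/σ² = 35/5 = 7.
μ̂ = (0.04·(-6) + 7·(-5.94)) / (0.04 + 7) = (-41.82)/7.04 = -2091/352 ≈ -5.9403.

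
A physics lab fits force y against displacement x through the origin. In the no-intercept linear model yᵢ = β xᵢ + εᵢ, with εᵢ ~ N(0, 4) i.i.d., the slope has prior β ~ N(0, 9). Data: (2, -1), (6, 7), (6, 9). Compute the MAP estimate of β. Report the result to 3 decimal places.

β̂_MAP = 1.230

log p(β | y) = −Σ(yᵢ − βxᵢ)²/(2·4) − β²/(2·9) + const.
Setting the derivative to zero: Σxᵢ(yᵢ − βxᵢ)/4 − β/9 = 0, so β = Σxᵢyᵢ / (Σxᵢ² + σ²/τ²).
Σxᵢyᵢ = 2·(-1) + 6·7 + 6·9 = 94; Σxᵢ² = 76; σ²/τ² = 4/9.
β̂_MAP = 94 / (76 + 4/9) = 94/(688/9) = 423/344 ≈ 1.230.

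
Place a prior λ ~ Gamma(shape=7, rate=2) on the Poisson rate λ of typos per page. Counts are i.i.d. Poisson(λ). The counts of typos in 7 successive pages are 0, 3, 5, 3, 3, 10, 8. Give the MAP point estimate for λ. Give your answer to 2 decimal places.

Σxᵢ = 0+3+5+3+3+10+8 = 32, with n = 7.
Posterior ∝ λ^6e^(−2λ) · λ^32e^(−7λ) = λ^38e^(−9λ), i.e. Gamma(shape=39, rate=9).
The mode of a Gamma(a, b) with a ≥ 1 (shape–rate) is (a−1)/b = 38/9 ≈ 4.22.

λ̂_MAP = 4.22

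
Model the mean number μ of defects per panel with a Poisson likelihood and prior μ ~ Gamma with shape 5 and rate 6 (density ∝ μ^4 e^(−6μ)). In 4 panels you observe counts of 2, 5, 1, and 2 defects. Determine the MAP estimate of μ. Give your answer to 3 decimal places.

Σxᵢ = 2+5+1+2 = 10, with n = 4.
Posterior ∝ μ^4e^(−6μ) · μ^10e^(−4μ) = μ^14e^(−10μ), i.e. Gamma(shape=15, rate=10).
The mode of a Gamma(a, b) with a ≥ 1 (shape–rate) is (a−1)/b = 14/10 ≈ 1.400.

μ̂_MAP = 1.400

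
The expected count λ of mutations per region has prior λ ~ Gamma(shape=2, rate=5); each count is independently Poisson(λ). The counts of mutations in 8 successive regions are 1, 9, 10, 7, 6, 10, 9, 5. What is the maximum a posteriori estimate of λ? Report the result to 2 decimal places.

λ̂_MAP = 4.46

Σxᵢ = 1+9+10+7+6+10+9+5 = 57, with n = 8.
Posterior ∝ λe^(−5λ) · λ^57e^(−8λ) = λ^58e^(−13λ), i.e. Gamma(shape=59, rate=13).
The mode of a Gamma(a, b) with a ≥ 1 (shape–rate) is (a−1)/b = 58/13 ≈ 4.46.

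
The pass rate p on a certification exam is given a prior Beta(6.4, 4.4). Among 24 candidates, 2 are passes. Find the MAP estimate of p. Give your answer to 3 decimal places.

p̂_MAP = 0.226

Prior: Beta(6.4, 4.4).
Data: 2 successes in 24 trials. The binomial likelihood contributes p^2(1−p)^22, so the posterior is Beta(6.4+2, 4.4+22) = Beta(8.4, 26.4).
For Beta(a, b) with a, b > 1 the mode is (a−1)/(a+b−2) = 7.4/32.8 ≈ 0.226.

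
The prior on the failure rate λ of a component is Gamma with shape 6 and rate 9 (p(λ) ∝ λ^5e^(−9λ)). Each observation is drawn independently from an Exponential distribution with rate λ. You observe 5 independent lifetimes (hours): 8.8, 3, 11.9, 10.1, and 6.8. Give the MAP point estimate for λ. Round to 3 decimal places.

The Exponential(rate=λ) likelihood is ∝ λ^n e^(−λΣtᵢ). Here n = 5 and Σtᵢ = 8.8 + 3 + 11.9 + 10.1 + 6.8 = 40.6.
Posterior ∝ λ^5e^(−9λ) · λ^5e^(−40.6λ) = λ^10e^(−49.6λ), i.e. Gamma(11, 49.6).
Mode = (a−1)/b = 10/49.6 ≈ 0.202.

λ̂_MAP = 0.202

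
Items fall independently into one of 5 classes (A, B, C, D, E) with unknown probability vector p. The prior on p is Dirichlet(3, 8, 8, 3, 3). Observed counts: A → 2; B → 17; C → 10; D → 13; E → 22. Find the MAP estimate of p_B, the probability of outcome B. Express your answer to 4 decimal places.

MAP estimate of p_B = 0.2857

The posterior is Dirichlet(αᵢ + nᵢ) = Dirichlet(5, 25, 18, 16, 25).
For a Dirichlet(a₁,…,a_K) with all aᵢ > 1, the mode has j-th component (aⱼ − 1)/(Σaᵢ − K).
Here Σaᵢ = 89 and K = 5, so p_B = (25 − 1)/(89 − 5) = 24/84 ≈ 0.2857.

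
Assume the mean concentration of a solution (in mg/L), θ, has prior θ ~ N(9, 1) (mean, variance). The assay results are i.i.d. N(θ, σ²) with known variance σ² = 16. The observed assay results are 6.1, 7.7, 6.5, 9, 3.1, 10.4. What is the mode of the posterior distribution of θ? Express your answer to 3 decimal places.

n = 6; x̄ = (6.1 + 7.7 + 6.5 + 9 + 3.1 + 10.4)/6 = 42.8/6 = 107/15 ≈ 7.1333.
For a Normal prior and Normal likelihood with known variance, the posterior is Normal; its mode equals its mean, the precision-weighted average.
Prior precision 1/σ₀² = 1/1 = 1; data precision n/σ² = 6/16 = 0.375.
θ̂ = (1·9 + 0.375·(107/15)) / (1 + 0.375) = 11.675/1.375 = 467/55 ≈ 8.491.

θ̂_MAP = 8.491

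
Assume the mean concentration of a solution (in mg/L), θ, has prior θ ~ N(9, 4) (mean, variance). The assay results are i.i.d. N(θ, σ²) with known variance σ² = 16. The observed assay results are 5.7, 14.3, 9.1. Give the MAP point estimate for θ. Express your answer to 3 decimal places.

n = 3; x̄ = (5.7 + 14.3 + 9.1)/3 = 29.1/3 = 9.7.
For a Normal prior and Normal likelihood with known variance, the posterior is Normal; its mode equals its mean, the precision-weighted average.
Prior precision 1/σ₀² = 1/4 = 0.25; data precision n/σ² = 3/16 = 0.1875.
θ̂ = (0.25·9 + 0.1875·9.7) / (0.25 + 0.1875) = 4.06875/0.4375 = 9.300.

θ̂_MAP = 9.300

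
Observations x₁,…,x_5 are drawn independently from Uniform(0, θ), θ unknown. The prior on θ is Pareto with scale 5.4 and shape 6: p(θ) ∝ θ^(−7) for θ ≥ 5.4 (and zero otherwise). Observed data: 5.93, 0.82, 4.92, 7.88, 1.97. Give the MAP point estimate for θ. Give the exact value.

The Uniform(0, θ) likelihood is θ^(−n) for θ ≥ max(xᵢ), zero otherwise. Here max(xᵢ) = 7.88.
Posterior ∝ θ^(−7) · θ^(−5) = θ^(−12) on θ ≥ max(5.4, 7.88) = 7.88.
This density is strictly decreasing in θ, so the posterior mode lies at the lower boundary of the support.

θ̂_MAP = 7.88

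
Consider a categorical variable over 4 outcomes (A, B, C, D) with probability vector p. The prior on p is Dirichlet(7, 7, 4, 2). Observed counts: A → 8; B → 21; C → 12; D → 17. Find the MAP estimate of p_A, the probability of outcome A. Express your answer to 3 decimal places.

The posterior is Dirichlet(αᵢ + nᵢ) = Dirichlet(15, 28, 16, 19).
For a Dirichlet(a₁,…,a_K) with all aᵢ > 1, the mode has j-th component (aⱼ − 1)/(Σaᵢ − K).
Here Σaᵢ = 78 and K = 4, so p_A = (15 − 1)/(78 − 4) = 14/74 ≈ 0.189.

MAP estimate of p_A = 0.189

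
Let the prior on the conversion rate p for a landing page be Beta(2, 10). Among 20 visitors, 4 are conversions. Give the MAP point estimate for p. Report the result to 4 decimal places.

Prior: Beta(2, 10).
Data: 4 successes in 20 trials. The binomial likelihood contributes p^4(1−p)^16, so the posterior is Beta(2+4, 10+16) = Beta(6, 26).
For Beta(a, b) with a, b > 1 the mode is (a−1)/(a+b−2) = 5/30 ≈ 0.1667.

p̂_MAP = 0.1667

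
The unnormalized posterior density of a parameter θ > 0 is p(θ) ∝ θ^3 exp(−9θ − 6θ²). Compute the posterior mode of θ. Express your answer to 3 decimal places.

θ̂_MAP = 0.250

ℓ'(θ) = 3/θ − 9 − 12θ. Setting this to zero and multiplying by θ: 12θ² + 9θ − 3 = 0.
θ = (−9 + √(9² + 4·12·3)) / (2·12) = (−9 + √225) / 24 = (−9 + 15)/24 = 1/4.
ℓ''(θ) = −3/θ² − 12 < 0, confirming a maximum.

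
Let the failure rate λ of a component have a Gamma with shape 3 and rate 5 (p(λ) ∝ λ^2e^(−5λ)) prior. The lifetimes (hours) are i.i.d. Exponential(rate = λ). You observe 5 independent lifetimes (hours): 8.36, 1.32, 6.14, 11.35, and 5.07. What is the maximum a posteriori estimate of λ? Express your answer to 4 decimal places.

λ̂_MAP = 0.1880

The Exponential(rate=λ) likelihood is ∝ λ^n e^(−λΣtᵢ). Here n = 5 and Σtᵢ = 8.36 + 1.32 + 6.14 + 11.35 + 5.07 = 32.24.
Posterior ∝ λ^2e^(−5λ) · λ^5e^(−32.24λ) = λ^7e^(−37.24λ), i.e. Gamma(8, 37.24).
Mode = (a−1)/b = 7/37.24 ≈ 0.1880.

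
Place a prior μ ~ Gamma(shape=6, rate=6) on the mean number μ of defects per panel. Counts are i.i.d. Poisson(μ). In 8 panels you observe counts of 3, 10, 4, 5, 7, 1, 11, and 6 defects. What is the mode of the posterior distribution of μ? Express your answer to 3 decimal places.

Σxᵢ = 3+10+4+5+7+1+11+6 = 47, with n = 8.
Posterior ∝ μ^5e^(−6μ) · μ^47e^(−8μ) = μ^52e^(−14μ), i.e. Gamma(shape=53, rate=14).
The mode of a Gamma(a, b) with a ≥ 1 (shape–rate) is (a−1)/b = 52/14 ≈ 3.714.

μ̂_MAP = 3.714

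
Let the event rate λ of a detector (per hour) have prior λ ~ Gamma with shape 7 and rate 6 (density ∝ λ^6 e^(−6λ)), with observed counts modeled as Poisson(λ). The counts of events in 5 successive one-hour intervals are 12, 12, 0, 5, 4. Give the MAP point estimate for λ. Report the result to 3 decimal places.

Σxᵢ = 12+12+0+5+4 = 33, with n = 5.
Posterior ∝ λ^6e^(−6λ) · λ^33e^(−5λ) = λ^39e^(−11λ), i.e. Gamma(shape=40, rate=11).
The mode of a Gamma(a, b) with a ≥ 1 (shape–rate) is (a−1)/b = 39/11 ≈ 3.545.

λ̂_MAP = 3.545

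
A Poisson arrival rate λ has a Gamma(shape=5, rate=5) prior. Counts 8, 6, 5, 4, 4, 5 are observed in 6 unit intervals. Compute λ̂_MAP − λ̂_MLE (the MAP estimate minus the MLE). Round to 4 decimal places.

Σxᵢ = 32. Posterior is Gamma(37, 11); MAP = (37−1)/11 = 36/11 ≈ 3.27273.
MLE = x̄ = 32/6 ≈ 5.33333.
Difference = 36/11 − 32/6 = -68/33 ≈ -2.0606.

MAP − MLE = -2.0606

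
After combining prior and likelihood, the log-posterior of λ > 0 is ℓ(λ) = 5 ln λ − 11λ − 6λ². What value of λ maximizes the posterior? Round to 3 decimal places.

λ̂_MAP = 0.333

ℓ'(λ) = 5/λ − 11 − 12λ. Setting this to zero and multiplying by λ: 12λ² + 11λ − 5 = 0.
λ = (−11 + √(11² + 4·12·5)) / (2·12) = (−11 + √361) / 24 = (−11 + 19)/24 = 1/3.
ℓ''(λ) = −5/λ² − 12 < 0, confirming a maximum.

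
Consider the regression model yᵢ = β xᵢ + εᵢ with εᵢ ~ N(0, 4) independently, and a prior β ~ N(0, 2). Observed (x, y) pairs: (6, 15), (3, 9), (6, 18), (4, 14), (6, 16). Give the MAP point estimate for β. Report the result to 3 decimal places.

β̂_MAP = 2.793

log p(β | y) = −Σ(yᵢ − βxᵢ)²/(2·4) − β²/(2·2) + const.
Setting the derivative to zero: Σxᵢ(yᵢ − βxᵢ)/4 − β/2 = 0, so β = Σxᵢyᵢ / (Σxᵢ² + σ²/τ²).
Σxᵢyᵢ = 6·15 + 3·9 + 6·18 + 4·14 + 6·16 = 377; Σxᵢ² = 133; σ²/τ² = 2.
β̂_MAP = 377 / (133 + 2) = 377/135 ≈ 2.793.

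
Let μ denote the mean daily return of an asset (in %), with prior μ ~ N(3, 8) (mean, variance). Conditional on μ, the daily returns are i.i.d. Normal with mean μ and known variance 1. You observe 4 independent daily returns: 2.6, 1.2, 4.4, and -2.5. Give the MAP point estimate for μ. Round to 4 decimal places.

n = 4; x̄ = (2.6 + 1.2 + 4.4 + (-2.5))/4 = 5.7/4 = 1.425.
For a Normal prior and Normal likelihood with known variance, the posterior is Normal; its mode equals its mean, the precision-weighted average.
Prior precision 1/σ₀² = 1/8 = 0.125; data precision n/σ² = 4/1 = 4.
μ̂ = (0.125·3 + 4·1.425) / (0.125 + 4) = 6.075/4.125 = 81/55 ≈ 1.4727.

μ̂_MAP = 1.4727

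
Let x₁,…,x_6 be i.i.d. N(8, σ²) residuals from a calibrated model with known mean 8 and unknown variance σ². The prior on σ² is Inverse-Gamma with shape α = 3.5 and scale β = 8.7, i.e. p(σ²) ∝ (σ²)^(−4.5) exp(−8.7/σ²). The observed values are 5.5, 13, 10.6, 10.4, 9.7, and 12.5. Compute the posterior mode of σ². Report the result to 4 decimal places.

σ̂²_MAP = 5.6207

Sum of squared deviations about the known mean: SS = (5.5−8)² + (13−8)² + (10.6−8)² + (10.4−8)² + (9.7−8)² + (12.5−8)² = 66.91.
The Normal likelihood contributes (σ²)^(−n/2) exp(−SS/(2σ²)), so the posterior is Inverse-Gamma(α + n/2, β + SS/2) = Inverse-Gamma(6.5, 42.155).
The mode of Inverse-Gamma(a, b) is b/(a+1) = 42.155/7.5 ≈ 5.6207.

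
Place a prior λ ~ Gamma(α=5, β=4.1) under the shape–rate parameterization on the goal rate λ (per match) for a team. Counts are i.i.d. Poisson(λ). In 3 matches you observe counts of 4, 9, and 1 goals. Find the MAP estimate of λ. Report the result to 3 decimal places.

Σxᵢ = 4+9+1 = 14, with n = 3.
Posterior ∝ λ^4e^(−4.1λ) · λ^14e^(−3λ) = λ^18e^(−7.1λ), i.e. Gamma(shape=19, rate=7.1).
The mode of a Gamma(a, b) with a ≥ 1 (shape–rate) is (a−1)/b = 18/7.1 ≈ 2.535.

λ̂_MAP = 2.535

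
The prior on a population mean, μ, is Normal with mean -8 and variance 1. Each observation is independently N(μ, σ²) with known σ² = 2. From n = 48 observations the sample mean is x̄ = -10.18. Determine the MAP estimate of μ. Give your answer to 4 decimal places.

μ̂_MAP = -10.0928

n = 48, x̄ = -10.18.
For a Normal prior and Normal likelihood with known variance, the posterior is Normal; its mode equals its mean, the precision-weighted average.
Prior precision 1/σ₀² = 1/1 = 1; data precision n/σ² = 48/2 = 24.
μ̂ = (1·(-8) + 24·(-10.18)) / (1 + 24) = (-252.32)/25 = -10.0928.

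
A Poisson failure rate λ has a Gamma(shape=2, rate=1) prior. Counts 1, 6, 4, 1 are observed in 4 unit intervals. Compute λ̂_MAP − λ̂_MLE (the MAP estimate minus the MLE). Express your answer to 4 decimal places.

MAP − MLE = -0.4000

Σxᵢ = 12. Posterior is Gamma(14, 5); MAP = (14−1)/5 = 13/5 ≈ 2.60000.
MLE = x̄ = 12/4 ≈ 3.00000.
Difference = 13/5 − 12/4 = -2/5 ≈ -0.4000.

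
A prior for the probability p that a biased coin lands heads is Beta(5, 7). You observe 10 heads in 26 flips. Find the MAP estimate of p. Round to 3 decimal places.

p̂_MAP = 0.389

Prior: Beta(5, 7).
Data: 10 successes in 26 trials. The binomial likelihood contributes p^10(1−p)^16, so the posterior is Beta(5+10, 7+16) = Beta(15, 23).
For Beta(a, b) with a, b > 1 the mode is (a−1)/(a+b−2) = 14/36 ≈ 0.389.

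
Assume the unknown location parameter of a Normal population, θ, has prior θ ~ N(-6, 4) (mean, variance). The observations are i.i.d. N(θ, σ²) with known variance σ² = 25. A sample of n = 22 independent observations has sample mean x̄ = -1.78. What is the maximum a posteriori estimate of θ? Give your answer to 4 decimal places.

n = 22, x̄ = -1.78.
For a Normal prior and Normal likelihood with known variance, the posterior is Normal; its mode equals its mean, the precision-weighted average.
Prior precision 1/σ₀² = 1/4 = 0.25; data precision n/σ² = 22/25 = 0.88.
θ̂ = (0.25·(-6) + 0.88·(-1.78)) / (0.25 + 0.88) = (-3.0664)/1.13 = -7666/2825 ≈ -2.7136.

θ̂_MAP = -2.7136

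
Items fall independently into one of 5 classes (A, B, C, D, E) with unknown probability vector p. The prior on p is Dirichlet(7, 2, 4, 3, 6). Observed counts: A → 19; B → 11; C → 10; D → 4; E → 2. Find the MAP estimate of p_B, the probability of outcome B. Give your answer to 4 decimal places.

MAP estimate of p_B = 0.1905

The posterior is Dirichlet(αᵢ + nᵢ) = Dirichlet(26, 13, 14, 7, 8).
For a Dirichlet(a₁,…,a_K) with all aᵢ > 1, the mode has j-th component (aⱼ − 1)/(Σaᵢ − K).
Here Σaᵢ = 68 and K = 5, so p_B = (13 − 1)/(68 − 5) = 12/63 ≈ 0.1905.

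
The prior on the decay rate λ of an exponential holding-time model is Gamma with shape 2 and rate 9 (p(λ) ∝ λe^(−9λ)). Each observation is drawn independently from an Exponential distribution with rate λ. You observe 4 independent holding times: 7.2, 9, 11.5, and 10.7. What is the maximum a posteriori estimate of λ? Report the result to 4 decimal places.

The Exponential(rate=λ) likelihood is ∝ λ^n e^(−λΣtᵢ). Here n = 4 and Σtᵢ = 7.2 + 9 + 11.5 + 10.7 = 38.4.
Posterior ∝ λe^(−9λ) · λ^4e^(−38.4λ) = λ^5e^(−47.4λ), i.e. Gamma(6, 47.4).
Mode = (a−1)/b = 5/47.4 ≈ 0.1055.

λ̂_MAP = 0.1055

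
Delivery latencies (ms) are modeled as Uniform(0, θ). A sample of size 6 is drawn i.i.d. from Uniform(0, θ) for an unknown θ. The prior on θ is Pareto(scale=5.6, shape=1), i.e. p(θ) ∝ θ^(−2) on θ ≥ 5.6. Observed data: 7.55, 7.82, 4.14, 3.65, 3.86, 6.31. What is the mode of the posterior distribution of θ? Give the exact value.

θ̂_MAP = 7.82

The Uniform(0, θ) likelihood is θ^(−n) for θ ≥ max(xᵢ), zero otherwise. Here max(xᵢ) = 7.82.
Posterior ∝ θ^(−2) · θ^(−6) = θ^(−8) on θ ≥ max(5.6, 7.82) = 7.82.
This density is strictly decreasing in θ, so the posterior mode lies at the lower boundary of the support.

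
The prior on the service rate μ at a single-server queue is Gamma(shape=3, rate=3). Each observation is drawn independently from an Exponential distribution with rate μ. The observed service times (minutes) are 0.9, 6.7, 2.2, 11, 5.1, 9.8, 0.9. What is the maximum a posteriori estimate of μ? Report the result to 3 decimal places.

μ̂_MAP = 0.227

The Exponential(rate=μ) likelihood is ∝ μ^n e^(−μΣtᵢ). Here n = 7 and Σtᵢ = 0.9 + 6.7 + 2.2 + 11 + 5.1 + 9.8 + 0.9 = 36.6.
Posterior ∝ μ^2e^(−3μ) · μ^7e^(−36.6μ) = μ^9e^(−39.6μ), i.e. Gamma(10, 39.6).
Mode = (a−1)/b = 9/39.6 ≈ 0.227.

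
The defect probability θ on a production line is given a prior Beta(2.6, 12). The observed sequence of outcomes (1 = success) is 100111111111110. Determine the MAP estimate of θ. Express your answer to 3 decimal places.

Prior: Beta(2.6, 12).
Data: 12 successes in 15 trials (from the sequence). The binomial likelihood contributes θ^12(1−θ)^3, so the posterior is Beta(2.6+12, 12+3) = Beta(14.6, 15).
For Beta(a, b) with a, b > 1 the mode is (a−1)/(a+b−2) = 13.6/27.6 ≈ 0.493.

θ̂_MAP = 0.493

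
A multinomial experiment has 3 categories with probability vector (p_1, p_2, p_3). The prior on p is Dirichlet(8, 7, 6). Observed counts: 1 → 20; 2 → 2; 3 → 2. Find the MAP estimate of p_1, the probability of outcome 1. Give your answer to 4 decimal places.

The posterior is Dirichlet(αᵢ + nᵢ) = Dirichlet(28, 9, 8).
For a Dirichlet(a₁,…,a_K) with all aᵢ > 1, the mode has j-th component (aⱼ − 1)/(Σaᵢ − K).
Here Σaᵢ = 45 and K = 3, so p_1 = (28 − 1)/(45 − 3) = 27/42 ≈ 0.6429.

MAP estimate: 0.6429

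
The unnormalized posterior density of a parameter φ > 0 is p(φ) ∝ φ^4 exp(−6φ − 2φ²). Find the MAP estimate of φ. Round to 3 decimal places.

ℓ'(φ) = 4/φ − 6 − 4φ. Setting this to zero and multiplying by φ: 4φ² + 6φ − 4 = 0.
φ = (−6 + √(6² + 4·4·4)) / (2·4) = (−6 + √100) / 8 = (−6 + 10)/8 = 1/2.
ℓ''(φ) = −4/φ² − 4 < 0, confirming a maximum.

φ̂_MAP = 0.500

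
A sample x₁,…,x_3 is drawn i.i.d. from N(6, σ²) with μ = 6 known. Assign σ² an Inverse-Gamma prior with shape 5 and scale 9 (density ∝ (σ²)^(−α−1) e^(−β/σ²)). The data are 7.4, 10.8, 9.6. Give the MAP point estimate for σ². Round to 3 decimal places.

σ̂²_MAP = 3.731

Sum of squared deviations about the known mean: SS = (7.4−6)² + (10.8−6)² + (9.6−6)² = 37.96.
The Normal likelihood contributes (σ²)^(−n/2) exp(−SS/(2σ²)), so the posterior is Inverse-Gamma(α + n/2, β + SS/2) = Inverse-Gamma(6.5, 27.98).
The mode of Inverse-Gamma(a, b) is b/(a+1) = 27.98/7.5 ≈ 3.731.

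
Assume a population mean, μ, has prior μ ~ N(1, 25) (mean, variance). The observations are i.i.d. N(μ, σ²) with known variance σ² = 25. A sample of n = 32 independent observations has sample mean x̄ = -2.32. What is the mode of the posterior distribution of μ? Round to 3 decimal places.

μ̂_MAP = -2.219

n = 32, x̄ = -2.32.
For a Normal prior and Normal likelihood with known variance, the posterior is Normal; its mode equals its mean, the precision-weighted average.
Prior precision 1/σ₀² = 1/25 = 0.04; data precision n/σ² = 32/25 = 1.28.
μ̂ = (0.04·1 + 1.28·(-2.32)) / (0.04 + 1.28) = (-2.9296)/1.32 = -1831/825 ≈ -2.219.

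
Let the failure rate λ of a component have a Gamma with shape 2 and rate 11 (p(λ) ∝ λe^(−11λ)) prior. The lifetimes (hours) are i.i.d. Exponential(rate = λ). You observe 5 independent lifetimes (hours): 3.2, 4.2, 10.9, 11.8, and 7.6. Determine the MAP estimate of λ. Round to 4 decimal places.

The Exponential(rate=λ) likelihood is ∝ λ^n e^(−λΣtᵢ). Here n = 5 and Σtᵢ = 3.2 + 4.2 + 10.9 + 11.8 + 7.6 = 37.7.
Posterior ∝ λe^(−11λ) · λ^5e^(−37.7λ) = λ^6e^(−48.7λ), i.e. Gamma(7, 48.7).
Mode = (a−1)/b = 6/48.7 ≈ 0.1232.

λ̂_MAP = 0.1232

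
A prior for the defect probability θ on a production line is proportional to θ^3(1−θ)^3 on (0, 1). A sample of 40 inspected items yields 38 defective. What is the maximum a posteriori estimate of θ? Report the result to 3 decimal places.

The prior density ∝ θ^3(1−θ)^3 is the kernel of Beta(4, 4).
Data: 38 successes in 40 trials. The binomial likelihood contributes θ^38(1−θ)^2, so the posterior is Beta(4+38, 4+2) = Beta(42, 6).
For Beta(a, b) with a, b > 1 the mode is (a−1)/(a+b−2) = 41/46 ≈ 0.891.

θ̂_MAP = 0.891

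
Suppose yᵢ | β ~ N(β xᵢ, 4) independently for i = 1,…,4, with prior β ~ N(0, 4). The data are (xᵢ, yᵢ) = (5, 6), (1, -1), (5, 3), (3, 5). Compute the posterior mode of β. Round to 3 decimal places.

β̂_MAP = 0.967

log p(β | y) = −Σ(yᵢ − βxᵢ)²/(2·4) − β²/(2·4) + const.
Setting the derivative to zero: Σxᵢ(yᵢ − βxᵢ)/4 − β/4 = 0, so β = Σxᵢyᵢ / (Σxᵢ² + σ²/τ²).
Σxᵢyᵢ = 5·6 + 1·(-1) + 5·3 + 3·5 = 59; Σxᵢ² = 60; σ²/τ² = 1.
β̂_MAP = 59 / (60 + 1) = 59/61 ≈ 0.967.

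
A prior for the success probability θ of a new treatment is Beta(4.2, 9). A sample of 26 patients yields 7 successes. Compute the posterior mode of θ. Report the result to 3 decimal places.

Prior: Beta(4.2, 9).
Data: 7 successes in 26 trials. The binomial likelihood contributes θ^7(1−θ)^19, so the posterior is Beta(4.2+7, 9+19) = Beta(11.2, 28).
For Beta(a, b) with a, b > 1 the mode is (a−1)/(a+b−2) = 10.2/37.2 ≈ 0.274.

θ̂_MAP = 0.274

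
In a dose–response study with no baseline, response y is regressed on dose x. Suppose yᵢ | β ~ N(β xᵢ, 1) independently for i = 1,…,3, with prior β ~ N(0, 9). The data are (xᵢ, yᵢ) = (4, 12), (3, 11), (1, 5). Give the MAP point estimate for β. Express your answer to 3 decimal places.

β̂_MAP = 3.294

log p(β | y) = −Σ(yᵢ − βxᵢ)²/(2·1) − β²/(2·9) + const.
Setting the derivative to zero: Σxᵢ(yᵢ − βxᵢ)/1 − β/9 = 0, so β = Σxᵢyᵢ / (Σxᵢ² + σ²/τ²).
Σxᵢyᵢ = 4·12 + 3·11 + 1·5 = 86; Σxᵢ² = 26; σ²/τ² = 1/9.
β̂_MAP = 86 / (26 + 1/9) = 86/(235/9) = 774/235 ≈ 3.294.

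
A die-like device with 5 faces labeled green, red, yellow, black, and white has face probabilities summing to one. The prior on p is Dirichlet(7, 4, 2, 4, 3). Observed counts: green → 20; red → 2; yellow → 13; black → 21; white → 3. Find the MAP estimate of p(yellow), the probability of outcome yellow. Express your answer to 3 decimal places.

The posterior is Dirichlet(αᵢ + nᵢ) = Dirichlet(27, 6, 15, 25, 6).
For a Dirichlet(a₁,…,a_K) with all aᵢ > 1, the mode has j-th component (aⱼ − 1)/(Σaᵢ − K).
Here Σaᵢ = 79 and K = 5, so p(yellow) = (15 − 1)/(79 − 5) = 14/74 ≈ 0.189.

MAP estimate of p(yellow) = 0.189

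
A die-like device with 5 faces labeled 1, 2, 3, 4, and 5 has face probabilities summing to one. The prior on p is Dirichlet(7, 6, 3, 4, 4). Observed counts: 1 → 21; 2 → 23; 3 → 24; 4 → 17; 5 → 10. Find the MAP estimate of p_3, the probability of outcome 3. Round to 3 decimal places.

MAP estimate: 0.228

The posterior is Dirichlet(αᵢ + nᵢ) = Dirichlet(28, 29, 27, 21, 14).
For a Dirichlet(a₁,…,a_K) with all aᵢ > 1, the mode has j-th component (aⱼ − 1)/(Σaᵢ − K).
Here Σaᵢ = 119 and K = 5, so p_3 = (27 − 1)/(119 − 5) = 26/114 ≈ 0.228.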